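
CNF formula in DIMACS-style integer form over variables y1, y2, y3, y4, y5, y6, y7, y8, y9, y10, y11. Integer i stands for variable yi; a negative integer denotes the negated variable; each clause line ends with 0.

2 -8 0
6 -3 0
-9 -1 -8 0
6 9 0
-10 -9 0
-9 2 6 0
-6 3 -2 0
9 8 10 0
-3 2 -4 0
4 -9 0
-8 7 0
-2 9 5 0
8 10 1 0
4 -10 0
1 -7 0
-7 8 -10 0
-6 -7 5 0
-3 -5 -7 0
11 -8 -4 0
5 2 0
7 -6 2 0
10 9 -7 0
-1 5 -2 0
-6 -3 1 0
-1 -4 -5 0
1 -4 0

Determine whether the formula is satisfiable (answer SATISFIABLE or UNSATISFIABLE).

y2 = True:
  y1 = True:
    propagation gives y5=True, y4=False, y9=False, y6=True; an empty clause results — contradiction.
  y1 = False:
    propagation gives y7=False, y8=False, y10=True, y9=False; an empty clause results — contradiction.
y2 = False:
  y9 = True:
    propagation gives y10=False, y6=True, y4=True, y3=False; an empty clause results — contradiction.
  y9 = False:
    propagation gives y6=True, y10=True, y4=True, y3=False; an empty clause results — contradiction.
Every branch closes, so no satisfying assignment exists.

UNSATISFIABLE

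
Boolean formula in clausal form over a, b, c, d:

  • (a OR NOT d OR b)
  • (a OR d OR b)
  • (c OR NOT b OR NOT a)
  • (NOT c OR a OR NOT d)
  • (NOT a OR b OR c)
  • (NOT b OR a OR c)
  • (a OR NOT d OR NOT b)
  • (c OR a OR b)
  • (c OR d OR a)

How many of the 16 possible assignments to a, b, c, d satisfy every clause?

5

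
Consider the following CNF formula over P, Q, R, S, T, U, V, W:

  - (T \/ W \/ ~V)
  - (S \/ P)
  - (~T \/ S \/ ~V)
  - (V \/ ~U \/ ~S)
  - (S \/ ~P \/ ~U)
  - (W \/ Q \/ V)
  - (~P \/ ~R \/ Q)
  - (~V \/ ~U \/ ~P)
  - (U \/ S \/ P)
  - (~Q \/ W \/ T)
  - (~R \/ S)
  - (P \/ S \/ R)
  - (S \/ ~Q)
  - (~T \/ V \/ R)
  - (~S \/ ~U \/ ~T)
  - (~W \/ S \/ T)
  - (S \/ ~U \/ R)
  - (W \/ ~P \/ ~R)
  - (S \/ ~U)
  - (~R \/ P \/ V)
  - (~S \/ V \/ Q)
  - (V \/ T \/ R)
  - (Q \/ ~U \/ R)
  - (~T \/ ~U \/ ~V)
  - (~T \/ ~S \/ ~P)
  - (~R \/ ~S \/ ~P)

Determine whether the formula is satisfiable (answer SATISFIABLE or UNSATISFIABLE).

Branch on P: take P = False.
  then S is forced to True.
Try Q = False.
  then V is forced to True.
The remaining clauses are satisfied by R = True, T = False, U = True, W = True.
Every clause has at least one true literal under this assignment.
So P=False, Q=False, R=True, S=True, T=False, U=True, V=True, W=True is a satisfying assignment.

SATISFIABLE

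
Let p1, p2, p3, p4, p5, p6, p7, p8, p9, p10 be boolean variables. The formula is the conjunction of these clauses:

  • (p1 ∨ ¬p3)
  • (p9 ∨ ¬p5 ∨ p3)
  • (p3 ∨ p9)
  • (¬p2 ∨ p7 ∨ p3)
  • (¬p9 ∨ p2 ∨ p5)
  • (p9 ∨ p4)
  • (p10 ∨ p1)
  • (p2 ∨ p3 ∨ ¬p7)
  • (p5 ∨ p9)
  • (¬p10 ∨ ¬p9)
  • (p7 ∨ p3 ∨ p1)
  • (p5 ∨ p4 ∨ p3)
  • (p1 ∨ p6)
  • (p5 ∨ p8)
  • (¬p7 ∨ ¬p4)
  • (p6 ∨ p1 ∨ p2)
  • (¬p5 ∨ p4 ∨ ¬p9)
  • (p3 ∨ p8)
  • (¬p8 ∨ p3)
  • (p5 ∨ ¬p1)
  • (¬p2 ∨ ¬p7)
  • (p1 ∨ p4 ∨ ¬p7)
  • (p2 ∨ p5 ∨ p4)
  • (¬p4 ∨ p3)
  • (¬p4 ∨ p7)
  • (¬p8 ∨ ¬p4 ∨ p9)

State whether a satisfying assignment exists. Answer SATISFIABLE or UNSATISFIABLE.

p3 = True:
  p4 = True:
    propagation gives p7=False; an empty clause results — contradiction.
  p4 = False:
    propagation gives p9=True; an empty clause results — contradiction.
p3 = False:
  propagation gives p9=True, p10=False, p1=True, p8=True; an empty clause results — contradiction.
Every branch closes, so no satisfying assignment exists.

UNSATISFIABLE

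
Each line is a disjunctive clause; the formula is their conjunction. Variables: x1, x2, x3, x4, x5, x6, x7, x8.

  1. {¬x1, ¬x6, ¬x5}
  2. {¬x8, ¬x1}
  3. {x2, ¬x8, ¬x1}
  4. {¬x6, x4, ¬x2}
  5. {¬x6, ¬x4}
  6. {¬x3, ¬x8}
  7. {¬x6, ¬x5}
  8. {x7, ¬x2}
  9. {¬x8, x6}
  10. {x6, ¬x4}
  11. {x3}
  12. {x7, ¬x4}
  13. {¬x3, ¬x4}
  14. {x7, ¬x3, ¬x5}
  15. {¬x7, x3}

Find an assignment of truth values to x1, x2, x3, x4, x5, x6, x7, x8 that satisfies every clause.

x1 = 1, x2 = 0, x3 = 1, x4 = 0, x5 = 0, x6 = 1, x7 = 0, x8 = 0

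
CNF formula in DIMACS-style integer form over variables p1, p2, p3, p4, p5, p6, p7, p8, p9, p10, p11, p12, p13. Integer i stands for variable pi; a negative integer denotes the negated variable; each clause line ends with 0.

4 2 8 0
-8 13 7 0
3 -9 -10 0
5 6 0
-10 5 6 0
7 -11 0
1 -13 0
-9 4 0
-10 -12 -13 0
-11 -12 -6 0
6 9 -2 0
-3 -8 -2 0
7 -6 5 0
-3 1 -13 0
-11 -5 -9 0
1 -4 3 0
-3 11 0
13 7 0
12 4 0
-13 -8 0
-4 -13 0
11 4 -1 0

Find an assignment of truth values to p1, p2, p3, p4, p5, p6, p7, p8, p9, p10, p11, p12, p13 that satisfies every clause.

p1 = 0, p2 = 0, p3 = 0, p4 = 0, p5 = 1, p6 = 0, p7 = 1, p8 = 1, p9 = 0, p10 = 0, p11 = 0, p12 = 1, p13 = 0

Check each clause:
  1. (p8 ∨ p2 ∨ p4) — p8 is true.
  2. (p7 ∨ ¬p8 ∨ p13) — p7 is true.
  3. (¬p9 ∨ ¬p10 ∨ p3) — ¬p10 is true.
  4. (p5 ∨ p6) — p5 is true.
  5. (p6 ∨ ¬p10 ∨ p5) — p5 is true.
  6. (p7 ∨ ¬p11) — ¬p11 is true.
  7. (¬p13 ∨ p1) — ¬p13 is true.
  8. (¬p9 ∨ p4) — ¬p9 is true.
  9. (¬p12 ∨ ¬p13 ∨ ¬p10) — ¬p13 is true.
  10. (¬p11 ∨ ¬p6 ∨ ¬p12) — ¬p6 is true.
  11. (p6 ∨ p9 ∨ ¬p2) — ¬p2 is true.
  12. (¬p2 ∨ ¬p3 ∨ ¬p8) — ¬p3 is true.
  13. (p5 ∨ ¬p6 ∨ p7) — ¬p6 is true.
  14. (p1 ∨ ¬p13 ∨ ¬p3) — ¬p13 is true.
  15. (¬p5 ∨ ¬p9 ∨ ¬p11) — ¬p11 is true.
  16. (¬p4 ∨ p1 ∨ p3) — ¬p4 is true.
  17. (p11 ∨ ¬p3) — ¬p3 is true.
  18. (p13 ∨ p7) — p7 is true.
  19. (p12 ∨ p4) — p12 is true.
  20. (¬p13 ∨ ¬p8) — ¬p13 is true.
  21. (¬p13 ∨ ¬p4) — ¬p13 is true.
  22. (¬p1 ∨ p4 ∨ p11) — ¬p1 is true.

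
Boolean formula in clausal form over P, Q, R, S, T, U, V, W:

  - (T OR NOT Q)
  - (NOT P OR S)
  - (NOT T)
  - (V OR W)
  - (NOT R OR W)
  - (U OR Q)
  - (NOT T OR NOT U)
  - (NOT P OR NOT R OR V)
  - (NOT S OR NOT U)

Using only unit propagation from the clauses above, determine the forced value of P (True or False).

(NOT T) is a unit clause: T = False.
(NOT Q OR T): since T = False, the clause reduces to (NOT Q). Q = False.
In (U OR Q), Q is now false; U must hold, so U = True.
(NOT U OR NOT S) with U = True leaves only NOT S, so S = False.
(NOT P OR S): since S = False, the clause reduces to (NOT P). P = False.

False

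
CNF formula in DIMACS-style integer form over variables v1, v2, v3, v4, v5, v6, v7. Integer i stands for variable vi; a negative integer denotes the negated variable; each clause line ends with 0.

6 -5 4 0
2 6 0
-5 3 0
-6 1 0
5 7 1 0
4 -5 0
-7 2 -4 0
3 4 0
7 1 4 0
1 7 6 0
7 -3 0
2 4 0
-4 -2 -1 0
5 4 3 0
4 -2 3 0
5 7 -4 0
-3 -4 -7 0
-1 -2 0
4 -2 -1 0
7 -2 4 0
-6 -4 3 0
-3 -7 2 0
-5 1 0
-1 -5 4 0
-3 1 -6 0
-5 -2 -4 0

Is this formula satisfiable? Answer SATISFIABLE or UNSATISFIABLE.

SATISFIABLE

Branch on v1: take v1 = False.
  then v6 is forced to False.
  then v2 is forced to True.
  then v7 is forced to True.
  then v5 is forced to False.
Branch on v3: take v3 = True.
  then v4 is forced to False.
Every clause has at least one true literal under this assignment.
So v1=0, v2=1, v3=1, v4=0, v5=0, v6=0, v7=1 is a satisfying assignment.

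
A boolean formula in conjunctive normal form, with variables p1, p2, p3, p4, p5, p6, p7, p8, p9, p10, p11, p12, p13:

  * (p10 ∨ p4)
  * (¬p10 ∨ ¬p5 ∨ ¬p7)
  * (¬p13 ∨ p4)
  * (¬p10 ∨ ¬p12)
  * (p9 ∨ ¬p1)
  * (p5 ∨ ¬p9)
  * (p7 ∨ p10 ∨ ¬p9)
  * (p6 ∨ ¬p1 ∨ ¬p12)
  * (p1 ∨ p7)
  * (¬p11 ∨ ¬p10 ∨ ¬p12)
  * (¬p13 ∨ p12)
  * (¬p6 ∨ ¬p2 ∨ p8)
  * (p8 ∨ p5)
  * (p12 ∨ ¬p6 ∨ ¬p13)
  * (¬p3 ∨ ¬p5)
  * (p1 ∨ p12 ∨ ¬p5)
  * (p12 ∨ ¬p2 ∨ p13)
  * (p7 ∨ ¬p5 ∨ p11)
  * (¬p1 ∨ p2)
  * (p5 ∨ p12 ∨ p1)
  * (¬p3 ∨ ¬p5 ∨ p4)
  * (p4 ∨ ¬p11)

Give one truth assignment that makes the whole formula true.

p1 = False  p2 = True  p3 = False  p4 = True  p5 = True  p6 = True  p7 = True  p8 = True  p9 = False  p10 = False  p11 = True  p12 = True  p13 = True

Pure literal: p3 appears only negated; assign p3 = False.
p4 occurs only positively in the remaining clauses — set p4 = True.
Branch on p1: take p1 = False.
  then p7 is forced to True.
For the remaining variables, p2 = True, p5 = True, p6 = True, p8 = True, p9 = False, p10 = False, p11 = True, p12 = True, p13 = True works.
Every clause has at least one true literal under this assignment.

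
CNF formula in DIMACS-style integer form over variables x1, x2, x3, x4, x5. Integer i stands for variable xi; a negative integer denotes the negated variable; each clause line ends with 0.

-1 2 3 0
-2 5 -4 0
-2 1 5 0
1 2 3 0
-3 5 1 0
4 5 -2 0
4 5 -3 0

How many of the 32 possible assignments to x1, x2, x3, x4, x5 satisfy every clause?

13

Case analysis on x2 and x5:
  x2=T, x5=T: x1, x3, x4 free → 2^3 = 8.
  x2=T, x5=F: a clause becomes empty — 0.
  x2=F, x5=T: remaining (x1,x3,x4) ∈ {(F,T,F); (F,T,T); (T,T,F); (T,T,T)} — 4.
  x2=F, x5=F: remaining (x1,x3,x4) ∈ {(T,T,T)} — 1.
Total: 8 + 0 + 4 + 1 = 13.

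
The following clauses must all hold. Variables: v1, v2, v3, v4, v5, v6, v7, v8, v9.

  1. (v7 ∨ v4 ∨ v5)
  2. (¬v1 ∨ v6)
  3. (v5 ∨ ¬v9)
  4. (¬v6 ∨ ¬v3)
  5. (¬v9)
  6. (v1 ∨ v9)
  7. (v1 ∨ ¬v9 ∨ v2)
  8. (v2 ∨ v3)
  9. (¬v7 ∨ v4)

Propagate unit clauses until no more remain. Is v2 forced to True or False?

True

(¬v9) stands alone — v9 = False.
(v9 ∨ v1) with v9 = False leaves only v1, so v1 = True.
(v6 ∨ ¬v1) with v1 = True leaves only v6, so v6 = True.
In (¬v6 ∨ ¬v3), ¬v6 is now false; ¬v3 must hold, so v3 = False.
(v2 ∨ v3) with v3 = False leaves only v2, so v2 = True.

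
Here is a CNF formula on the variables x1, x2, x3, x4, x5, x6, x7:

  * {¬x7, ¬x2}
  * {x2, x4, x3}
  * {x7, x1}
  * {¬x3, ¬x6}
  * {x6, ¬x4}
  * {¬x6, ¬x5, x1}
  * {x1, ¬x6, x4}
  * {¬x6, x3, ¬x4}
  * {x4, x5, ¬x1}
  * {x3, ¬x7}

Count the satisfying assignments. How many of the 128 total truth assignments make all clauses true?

7

Satisfying assignments:
  x1=0 x2=0 x3=1 x4=0 x5=0 x6=0 x7=1
  x1=0 x2=0 x3=1 x4=0 x5=1 x6=0 x7=1
  x1=1 x2=0 x3=1 x4=0 x5=1 x6=0 x7=0
  x1=1 x2=0 x3=1 x4=0 x5=1 x6=0 x7=1
  x1=1 x2=1 x3=0 x4=0 x5=1 x6=0 x7=0
  x1=1 x2=1 x3=0 x4=0 x5=1 x6=1 x7=0
  x1=1 x2=1 x3=1 x4=0 x5=1 x6=0 x7=0
Count: 7.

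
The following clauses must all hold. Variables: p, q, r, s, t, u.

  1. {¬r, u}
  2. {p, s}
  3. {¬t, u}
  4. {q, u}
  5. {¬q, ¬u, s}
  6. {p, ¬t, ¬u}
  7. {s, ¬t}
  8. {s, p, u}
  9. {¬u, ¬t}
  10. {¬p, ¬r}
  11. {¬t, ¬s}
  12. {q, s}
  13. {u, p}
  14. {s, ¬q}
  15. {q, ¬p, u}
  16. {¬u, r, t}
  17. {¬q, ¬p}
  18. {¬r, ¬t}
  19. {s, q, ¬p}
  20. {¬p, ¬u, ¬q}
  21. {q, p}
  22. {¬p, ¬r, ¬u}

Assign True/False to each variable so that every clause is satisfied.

p=F  q=T  r=T  s=T  t=F  u=T

Set p = False and propagate.
  then s is forced to True.
  then t is forced to False.
  then u is forced to True.
  then r is forced to True.
  then q is forced to True.
Every clause has at least one true literal under this assignment.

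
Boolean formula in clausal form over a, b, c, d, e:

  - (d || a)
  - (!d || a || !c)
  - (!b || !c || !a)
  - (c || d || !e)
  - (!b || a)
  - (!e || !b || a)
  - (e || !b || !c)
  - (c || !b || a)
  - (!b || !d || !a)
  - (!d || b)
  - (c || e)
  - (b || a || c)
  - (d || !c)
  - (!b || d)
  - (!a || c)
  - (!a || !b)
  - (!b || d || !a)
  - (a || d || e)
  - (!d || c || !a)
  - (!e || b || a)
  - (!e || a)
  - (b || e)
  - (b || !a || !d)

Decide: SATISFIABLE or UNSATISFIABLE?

UNSATISFIABLE

a = True:
  propagation gives c=True, b=False, d=False; an empty clause results — contradiction.
a = False:
  propagation gives d=True, c=False, b=False; an empty clause results — contradiction.
Every branch closes, so no satisfying assignment exists.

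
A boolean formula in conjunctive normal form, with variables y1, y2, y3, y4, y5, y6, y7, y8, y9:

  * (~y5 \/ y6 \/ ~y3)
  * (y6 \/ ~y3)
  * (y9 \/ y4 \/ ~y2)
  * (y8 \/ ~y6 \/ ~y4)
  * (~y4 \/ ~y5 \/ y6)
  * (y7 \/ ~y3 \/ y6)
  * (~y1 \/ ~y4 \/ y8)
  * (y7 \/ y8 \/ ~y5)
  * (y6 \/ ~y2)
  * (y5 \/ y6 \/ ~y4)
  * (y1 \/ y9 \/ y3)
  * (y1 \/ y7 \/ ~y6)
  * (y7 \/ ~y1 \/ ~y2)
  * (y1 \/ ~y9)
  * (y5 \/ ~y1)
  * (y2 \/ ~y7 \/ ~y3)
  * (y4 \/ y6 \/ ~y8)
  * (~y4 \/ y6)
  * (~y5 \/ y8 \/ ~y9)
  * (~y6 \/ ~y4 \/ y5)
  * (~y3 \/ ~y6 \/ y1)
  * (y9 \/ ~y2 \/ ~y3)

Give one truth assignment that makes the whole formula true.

y1 = T, y2 = F, y3 = F, y4 = F, y5 = T, y6 = T, y7 = T, y8 = T, y9 = F

Check each clause:
  1. (~y3 \/ y6 \/ ~y5) — ~y3 is true.
  2. (~y3 \/ y6) — ~y3 is true.
  3. (y4 \/ y9 \/ ~y2) — ~y2 is true.
  4. (~y4 \/ y8 \/ ~y6) — y8 is true.
  5. (~y4 \/ y6 \/ ~y5) — ~y4 is true.
  6. (y6 \/ y7 \/ ~y3) — ~y3 is true.
  7. (y8 \/ ~y4 \/ ~y1) — y8 is true.
  8. (~y5 \/ y7 \/ y8) — y8 is true.
  9. (y6 \/ ~y2) — y6 is true.
  10. (y6 \/ ~y4 \/ y5) — ~y4 is true.
  11. (y9 \/ y3 \/ y1) — y1 is true.
  12. (y7 \/ y1 \/ ~y6) — y1 is true.
  13. (y7 \/ ~y1 \/ ~y2) — ~y2 is true.
  14. (~y9 \/ y1) — y1 is true.
  15. (y5 \/ ~y1) — y5 is true.
  16. (~y3 \/ ~y7 \/ y2) — ~y3 is true.
  17. (y4 \/ ~y8 \/ y6) — y6 is true.
  18. (y6 \/ ~y4) — ~y4 is true.
  19. (~y5 \/ y8 \/ ~y9) — y8 is true.
  20. (~y6 \/ ~y4 \/ y5) — ~y4 is true.
  21. (y1 \/ ~y6 \/ ~y3) — y1 is true.
  22. (y9 \/ ~y3 \/ ~y2) — ~y3 is true.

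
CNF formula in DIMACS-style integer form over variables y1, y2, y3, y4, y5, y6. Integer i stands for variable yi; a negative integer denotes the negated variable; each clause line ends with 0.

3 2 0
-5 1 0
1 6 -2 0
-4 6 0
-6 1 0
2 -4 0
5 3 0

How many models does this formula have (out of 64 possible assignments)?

Case analysis on y1 and y2:
  y1=T, y2=T: 9 of the 16 assignments to (y3,y4,y5,y6) work.
  y1=T, y2=F: remaining (y3,y4,y5,y6) ∈ {(T,F,F,F); (T,F,F,T); (T,F,T,F); (T,F,T,T)} — 4.
  y1=F, y2=T: a clause becomes empty — 0.
  y1=F, y2=F: remaining (y3,y4,y5,y6) ∈ {(T,F,F,F)} — 1.
Total: 9 + 4 + 0 + 1 = 14.

14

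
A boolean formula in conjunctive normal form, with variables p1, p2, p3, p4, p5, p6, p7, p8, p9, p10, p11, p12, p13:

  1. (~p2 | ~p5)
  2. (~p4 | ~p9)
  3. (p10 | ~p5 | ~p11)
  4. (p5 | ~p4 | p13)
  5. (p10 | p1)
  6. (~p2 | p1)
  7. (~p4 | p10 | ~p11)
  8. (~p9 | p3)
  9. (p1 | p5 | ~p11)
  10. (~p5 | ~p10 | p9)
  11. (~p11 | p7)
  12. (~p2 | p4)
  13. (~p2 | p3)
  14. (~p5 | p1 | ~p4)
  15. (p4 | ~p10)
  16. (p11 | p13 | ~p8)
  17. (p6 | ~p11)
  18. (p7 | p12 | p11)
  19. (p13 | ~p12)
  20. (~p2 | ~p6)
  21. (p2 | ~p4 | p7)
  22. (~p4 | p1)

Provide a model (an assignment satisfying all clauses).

p1=T  p2=F  p3=F  p4=T  p5=T  p6=T  p7=T  p8=F  p9=F  p10=F  p11=F  p12=F  p13=T

Pure literal: p1 appears only positively; assign p1 = True.
Pure literal: p7 appears only positively; assign p7 = True.
Branch on p2: take p2 = False.
Try p3 = False.
  then p9 is forced to False.
The remaining clauses are satisfied by p4 = True, p5 = True, p6 = True, p8 = False, p10 = False, p11 = False, p12 = False, p13 = True.
Check each clause:
  1. (~p2 | ~p5) — ~p2 is true.
  2. (~p9 | ~p4) — ~p9 is true.
  3. (~p5 | ~p11 | p10) — ~p11 is true.
  4. (p5 | ~p4 | p13) — p13 is true.
  5. (p1 | p10) — p1 is true.
  6. (p1 | ~p2) — p1 is true.
  7. (~p4 | ~p11 | p10) — ~p11 is true.
  8. (~p9 | p3) — ~p9 is true.
  9. (p5 | ~p11 | p1) — p1 is true.
  10. (p9 | ~p5 | ~p10) — ~p10 is true.
  11. (p7 | ~p11) — ~p11 is true.
  12. (~p2 | p4) — p4 is true.
  13. (~p2 | p3) — ~p2 is true.
  14. (p1 | ~p4 | ~p5) — p1 is true.
  15. (p4 | ~p10) — p4 is true.
  16. (~p8 | p11 | p13) — ~p8 is true.
  17. (~p11 | p6) — ~p11 is true.
  18. (p12 | p7 | p11) — p7 is true.
  19. (~p12 | p13) — ~p12 is true.
  20. (~p6 | ~p2) — ~p2 is true.
  21. (~p4 | p7 | p2) — p7 is true.
  22. (~p4 | p1) — p1 is true.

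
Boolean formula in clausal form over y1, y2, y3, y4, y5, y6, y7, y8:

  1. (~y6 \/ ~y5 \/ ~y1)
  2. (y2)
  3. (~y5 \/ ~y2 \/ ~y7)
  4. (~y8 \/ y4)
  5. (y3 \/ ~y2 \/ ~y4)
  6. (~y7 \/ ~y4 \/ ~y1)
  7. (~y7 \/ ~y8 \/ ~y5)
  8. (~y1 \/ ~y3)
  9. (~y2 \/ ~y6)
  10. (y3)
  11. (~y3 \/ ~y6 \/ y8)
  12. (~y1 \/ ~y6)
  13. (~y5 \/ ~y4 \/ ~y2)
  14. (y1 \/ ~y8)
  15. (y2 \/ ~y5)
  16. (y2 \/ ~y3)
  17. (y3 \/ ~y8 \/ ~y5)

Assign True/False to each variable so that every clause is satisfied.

Unit propagation: (y2) forces y2 = True.
The clause (~y6) is unit: y6 must be False.
Unit propagation: (y3) forces y3 = True.
(~y1) is a unit clause, so y1 = False.
(~y8) is a unit clause, so y8 = False.
Pure literal: y5 appears only negated; assign y5 = False.
y4, y7 are now unconstrained; take y4 = True, y7 = True.

y1 = F, y2 = T, y3 = T, y4 = T, y5 = F, y6 = F, y7 = T, y8 = F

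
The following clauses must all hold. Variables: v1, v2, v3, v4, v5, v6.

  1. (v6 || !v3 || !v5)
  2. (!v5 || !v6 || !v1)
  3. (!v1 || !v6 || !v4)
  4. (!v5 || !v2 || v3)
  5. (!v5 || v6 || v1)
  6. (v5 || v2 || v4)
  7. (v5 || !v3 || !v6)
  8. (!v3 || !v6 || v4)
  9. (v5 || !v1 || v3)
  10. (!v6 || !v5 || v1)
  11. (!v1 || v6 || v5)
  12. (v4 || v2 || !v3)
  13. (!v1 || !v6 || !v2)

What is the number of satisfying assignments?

Case analysis on v5 and v6:
  v5=T, v6=T: a clause becomes empty — 0.
  v5=T, v6=F: remaining (v1,v2,v3,v4) ∈ {(T,F,F,F); (T,F,F,T)} — 2.
  v5=F, v6=T: remaining (v1,v2,v3,v4) ∈ {(F,F,F,T); (F,T,F,F); (F,T,F,T)} — 3.
  v5=F, v6=F: v3 free; 3 ways for (v1,v2,v4) × 2^1 = 6.
Total: 0 + 2 + 3 + 6 = 11.

11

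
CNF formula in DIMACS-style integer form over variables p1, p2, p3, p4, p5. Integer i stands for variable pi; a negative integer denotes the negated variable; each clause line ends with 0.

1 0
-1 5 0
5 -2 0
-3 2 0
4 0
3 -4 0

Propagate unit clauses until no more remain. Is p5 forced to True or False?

True

(p1) is a unit clause: p1 = True.
(!p1 || p5) with p1 = True leaves only p5, so p5 = True.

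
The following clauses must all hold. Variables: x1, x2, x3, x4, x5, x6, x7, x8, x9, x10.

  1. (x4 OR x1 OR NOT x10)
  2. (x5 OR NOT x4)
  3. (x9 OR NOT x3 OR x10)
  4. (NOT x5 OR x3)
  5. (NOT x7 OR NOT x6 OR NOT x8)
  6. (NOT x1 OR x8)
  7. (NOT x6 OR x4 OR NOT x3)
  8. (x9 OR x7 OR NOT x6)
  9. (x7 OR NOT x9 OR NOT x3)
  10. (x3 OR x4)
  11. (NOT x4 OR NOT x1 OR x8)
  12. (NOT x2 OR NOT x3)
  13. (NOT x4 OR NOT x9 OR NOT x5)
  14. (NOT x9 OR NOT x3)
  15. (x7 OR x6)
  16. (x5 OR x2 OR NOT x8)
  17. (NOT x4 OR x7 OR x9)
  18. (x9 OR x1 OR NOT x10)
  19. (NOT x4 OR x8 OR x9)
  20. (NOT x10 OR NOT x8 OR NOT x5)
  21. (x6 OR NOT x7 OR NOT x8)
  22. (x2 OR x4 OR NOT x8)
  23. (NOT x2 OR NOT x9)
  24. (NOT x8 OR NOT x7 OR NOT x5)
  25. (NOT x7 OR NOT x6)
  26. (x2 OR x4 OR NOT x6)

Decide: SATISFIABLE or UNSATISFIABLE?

UNSATISFIABLE

x4 = True:
  propagation gives x5=True, x3=True, x2=False, x9=False; an empty clause results — contradiction.
x4 = False:
  propagation gives x3=True, x6=False, x2=False, x9=False; an empty clause results — contradiction.
Every branch closes, so no satisfying assignment exists.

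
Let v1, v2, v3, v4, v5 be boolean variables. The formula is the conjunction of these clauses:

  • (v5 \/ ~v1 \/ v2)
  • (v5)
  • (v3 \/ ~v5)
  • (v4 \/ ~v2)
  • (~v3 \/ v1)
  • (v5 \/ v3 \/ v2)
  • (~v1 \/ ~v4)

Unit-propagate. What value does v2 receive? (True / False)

(v5) stands alone — v5 = True.
(~v5 \/ v3) with v5 = True leaves only v3, so v3 = True.
(v1 \/ ~v3) with v3 = True leaves only v1, so v1 = True.
(~v1 \/ ~v4) with v1 = True leaves only ~v4, so v4 = False.
(v4 \/ ~v2) with v4 = False leaves only ~v2, so v2 = False.

False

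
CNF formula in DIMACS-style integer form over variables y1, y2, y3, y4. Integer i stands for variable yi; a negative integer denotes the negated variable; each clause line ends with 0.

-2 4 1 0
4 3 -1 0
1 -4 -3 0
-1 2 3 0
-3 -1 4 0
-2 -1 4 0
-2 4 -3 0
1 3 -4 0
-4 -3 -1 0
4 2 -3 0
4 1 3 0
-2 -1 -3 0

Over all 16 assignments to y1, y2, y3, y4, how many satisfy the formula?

1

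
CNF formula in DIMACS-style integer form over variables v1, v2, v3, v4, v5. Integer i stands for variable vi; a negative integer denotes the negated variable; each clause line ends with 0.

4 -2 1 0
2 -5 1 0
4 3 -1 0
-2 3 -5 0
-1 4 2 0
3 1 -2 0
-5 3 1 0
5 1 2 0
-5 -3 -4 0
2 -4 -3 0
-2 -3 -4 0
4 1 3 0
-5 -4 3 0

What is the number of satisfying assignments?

The models are:
  v1=1 v2=0 v3=0 v4=1 v5=0
  v1=1 v2=1 v3=0 v4=1 v5=0
  v1=1 v2=1 v3=1 v4=0 v5=0
  v1=1 v2=1 v3=1 v4=0 v5=1
Count: 4.

4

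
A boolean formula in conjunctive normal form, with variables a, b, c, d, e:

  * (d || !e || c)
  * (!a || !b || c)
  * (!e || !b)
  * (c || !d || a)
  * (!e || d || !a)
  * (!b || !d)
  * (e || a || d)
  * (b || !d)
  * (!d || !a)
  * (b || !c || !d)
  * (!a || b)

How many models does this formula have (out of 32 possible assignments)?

Satisfying assignments:
  a=F b=F c=T d=F e=T
  a=T b=T c=T d=F e=F
That's 2 in total.

2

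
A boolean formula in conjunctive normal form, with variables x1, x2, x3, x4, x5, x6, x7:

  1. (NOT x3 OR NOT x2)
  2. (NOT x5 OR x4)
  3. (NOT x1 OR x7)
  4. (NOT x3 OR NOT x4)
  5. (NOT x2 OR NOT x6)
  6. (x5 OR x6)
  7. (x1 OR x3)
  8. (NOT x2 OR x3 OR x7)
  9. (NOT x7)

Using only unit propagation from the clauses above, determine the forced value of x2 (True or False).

False

Unit clause (NOT x7) sets x7 = False.
(x7 OR NOT x1) with x7 = False leaves only NOT x1, so x1 = False.
In (x3 OR x1), x1 is now false; x3 must hold, so x3 = True.
In (NOT x3 OR NOT x2), NOT x3 is now false; NOT x2 must hold, so x2 = False.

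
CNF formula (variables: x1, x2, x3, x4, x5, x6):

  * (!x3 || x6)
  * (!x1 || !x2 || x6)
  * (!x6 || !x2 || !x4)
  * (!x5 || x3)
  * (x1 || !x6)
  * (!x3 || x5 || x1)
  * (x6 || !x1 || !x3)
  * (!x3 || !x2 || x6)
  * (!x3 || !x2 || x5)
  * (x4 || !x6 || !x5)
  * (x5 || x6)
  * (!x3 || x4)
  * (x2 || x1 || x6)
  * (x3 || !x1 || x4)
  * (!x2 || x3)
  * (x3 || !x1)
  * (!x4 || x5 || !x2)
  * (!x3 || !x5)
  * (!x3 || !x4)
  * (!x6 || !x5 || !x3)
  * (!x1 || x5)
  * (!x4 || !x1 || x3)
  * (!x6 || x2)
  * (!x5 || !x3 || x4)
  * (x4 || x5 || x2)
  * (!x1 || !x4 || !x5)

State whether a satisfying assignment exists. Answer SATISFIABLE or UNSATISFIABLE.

x3 = True:
  propagation gives x6=True, x1=True, x4=True; an empty clause results — contradiction.
x3 = False:
  propagation gives x5=False, x6=True, x1=True; an empty clause results — contradiction.
Every branch closes, so no satisfying assignment exists.

UNSATISFIABLE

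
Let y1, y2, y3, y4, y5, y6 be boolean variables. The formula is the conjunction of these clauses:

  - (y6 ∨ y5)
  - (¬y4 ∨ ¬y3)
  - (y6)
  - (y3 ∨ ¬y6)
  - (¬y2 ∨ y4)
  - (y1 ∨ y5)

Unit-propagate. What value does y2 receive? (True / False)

False

(y6) stands alone — y6 = True.
From (¬y6 ∨ y3) and y6 = True: y3 = True.
In (¬y4 ∨ ¬y3), ¬y3 is now false; ¬y4 must hold, so y4 = False.
From (y4 ∨ ¬y2) and y4 = False: y2 = False.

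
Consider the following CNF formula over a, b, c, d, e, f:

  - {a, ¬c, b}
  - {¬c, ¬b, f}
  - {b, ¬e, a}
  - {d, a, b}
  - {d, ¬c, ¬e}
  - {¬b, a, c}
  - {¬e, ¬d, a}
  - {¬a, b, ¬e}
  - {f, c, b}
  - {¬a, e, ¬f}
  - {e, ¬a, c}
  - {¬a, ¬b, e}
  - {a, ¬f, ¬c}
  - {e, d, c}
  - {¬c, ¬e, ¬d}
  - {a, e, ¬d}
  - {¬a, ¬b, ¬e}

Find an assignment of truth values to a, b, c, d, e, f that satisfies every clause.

a=True  b=False  c=True  d=False  e=False  f=False

Check each clause:
  1. {b, ¬c, a} — a is true.
  2. {¬b, f, ¬c} — ¬b is true.
  3. {¬e, b, a} — a is true.
  4. {b, a, d} — a is true.
  5. {d, ¬c, ¬e} — ¬e is true.
  6. {¬b, c, a} — a is true.
  7. {a, ¬e, ¬d} — a is true.
  8. {¬e, ¬a, b} — ¬e is true.
  9. {b, f, c} — c is true.
  10. {e, ¬f, ¬a} — ¬f is true.
  11. {c, ¬a, e} — c is true.
  12. {e, ¬b, ¬a} — ¬b is true.
  13. {¬c, ¬f, a} — a is true.
  14. {e, d, c} — c is true.
  15. {¬d, ¬c, ¬e} — ¬e is true.
  16. {a, ¬d, e} — a is true.
  17. {¬b, ¬a, ¬e} — ¬e is true.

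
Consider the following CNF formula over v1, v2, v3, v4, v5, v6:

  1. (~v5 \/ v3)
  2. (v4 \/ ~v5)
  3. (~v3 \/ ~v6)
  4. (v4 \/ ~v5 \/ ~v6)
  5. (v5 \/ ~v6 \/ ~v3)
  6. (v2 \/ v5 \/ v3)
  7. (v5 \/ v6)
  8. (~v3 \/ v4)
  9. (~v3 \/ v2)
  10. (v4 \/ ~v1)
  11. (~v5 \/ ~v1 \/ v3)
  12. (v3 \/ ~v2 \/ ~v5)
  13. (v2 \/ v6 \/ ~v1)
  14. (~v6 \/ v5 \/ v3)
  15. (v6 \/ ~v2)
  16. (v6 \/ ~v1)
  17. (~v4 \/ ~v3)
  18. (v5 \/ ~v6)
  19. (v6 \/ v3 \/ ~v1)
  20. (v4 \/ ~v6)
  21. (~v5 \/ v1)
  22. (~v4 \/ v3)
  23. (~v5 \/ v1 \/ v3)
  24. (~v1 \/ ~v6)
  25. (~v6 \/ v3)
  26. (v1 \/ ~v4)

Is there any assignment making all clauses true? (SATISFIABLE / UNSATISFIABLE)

UNSATISFIABLE

v3 = True:
  propagation gives v6=False, v5=True, v4=True; an empty clause results — contradiction.
v3 = False:
  propagation gives v5=False, v2=True, v6=True; an empty clause results — contradiction.
Every branch closes, so no satisfying assignment exists.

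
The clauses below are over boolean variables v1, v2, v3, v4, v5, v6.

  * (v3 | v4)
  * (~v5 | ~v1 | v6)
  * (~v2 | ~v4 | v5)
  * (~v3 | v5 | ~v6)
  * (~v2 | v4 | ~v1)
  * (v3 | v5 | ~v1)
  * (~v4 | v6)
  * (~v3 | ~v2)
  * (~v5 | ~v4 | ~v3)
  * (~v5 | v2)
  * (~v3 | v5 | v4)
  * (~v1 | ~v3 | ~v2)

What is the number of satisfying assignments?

Satisfying assignments:
  v1=F v2=F v3=F v4=T v5=F v6=T
  v1=F v2=T v3=F v4=T v5=T v6=T
  v1=T v2=T v3=F v4=T v5=T v6=T
That's 3 in total.

3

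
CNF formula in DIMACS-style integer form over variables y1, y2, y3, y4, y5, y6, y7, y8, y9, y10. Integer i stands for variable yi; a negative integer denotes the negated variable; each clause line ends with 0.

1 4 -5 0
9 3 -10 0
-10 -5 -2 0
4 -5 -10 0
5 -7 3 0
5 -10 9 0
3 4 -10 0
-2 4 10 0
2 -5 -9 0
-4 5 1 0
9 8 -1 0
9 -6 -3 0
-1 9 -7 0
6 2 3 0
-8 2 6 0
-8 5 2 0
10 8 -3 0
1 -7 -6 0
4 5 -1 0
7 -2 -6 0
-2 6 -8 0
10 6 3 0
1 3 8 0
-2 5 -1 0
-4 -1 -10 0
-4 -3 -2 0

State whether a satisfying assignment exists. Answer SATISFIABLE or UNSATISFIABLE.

SATISFIABLE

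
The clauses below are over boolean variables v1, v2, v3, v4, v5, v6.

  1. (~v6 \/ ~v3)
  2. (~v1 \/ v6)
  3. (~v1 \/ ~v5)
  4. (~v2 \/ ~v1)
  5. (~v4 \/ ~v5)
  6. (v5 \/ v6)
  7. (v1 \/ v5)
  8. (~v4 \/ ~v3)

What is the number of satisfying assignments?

Case analysis on v1 and v5:
  v1=1, v5=1: a clause becomes empty — 0.
  v1=1, v5=0: remaining (v2,v3,v4,v6) ∈ {(0,0,0,1); (0,0,1,1)} — 2.
  v1=0, v5=1: v2 free; 3 ways for (v3,v4,v6) × 2^1 = 6.
  v1=0, v5=0: a clause becomes empty — 0.
Total: 0 + 2 + 6 + 0 = 8.

8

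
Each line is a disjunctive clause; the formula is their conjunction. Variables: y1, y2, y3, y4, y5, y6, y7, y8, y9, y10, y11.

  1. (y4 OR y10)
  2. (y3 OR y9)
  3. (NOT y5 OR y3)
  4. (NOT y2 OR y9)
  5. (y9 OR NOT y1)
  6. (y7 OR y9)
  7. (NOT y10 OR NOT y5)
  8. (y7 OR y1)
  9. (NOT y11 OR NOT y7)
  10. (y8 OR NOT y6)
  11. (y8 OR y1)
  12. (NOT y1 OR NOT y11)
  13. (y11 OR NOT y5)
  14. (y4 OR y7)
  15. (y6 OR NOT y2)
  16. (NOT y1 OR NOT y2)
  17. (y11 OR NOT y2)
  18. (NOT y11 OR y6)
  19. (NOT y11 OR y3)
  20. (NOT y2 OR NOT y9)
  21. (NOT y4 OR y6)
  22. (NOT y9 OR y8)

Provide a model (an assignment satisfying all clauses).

y2 occurs only negated in the remaining clauses — set y2 = False.
Pure literal: y5 appears only negated; assign y5 = False.
Try y1 = True.
  then y9 is forced to True.
  then y11 is forced to False.
  then y8 is forced to True.
For the remaining variables, y3 = False, y4 = True, y6 = True, y7 = True, y10 = False works.

y1=True  y2=False  y3=False  y4=True  y5=False  y6=True  y7=True  y8=True  y9=True  y10=False  y11=False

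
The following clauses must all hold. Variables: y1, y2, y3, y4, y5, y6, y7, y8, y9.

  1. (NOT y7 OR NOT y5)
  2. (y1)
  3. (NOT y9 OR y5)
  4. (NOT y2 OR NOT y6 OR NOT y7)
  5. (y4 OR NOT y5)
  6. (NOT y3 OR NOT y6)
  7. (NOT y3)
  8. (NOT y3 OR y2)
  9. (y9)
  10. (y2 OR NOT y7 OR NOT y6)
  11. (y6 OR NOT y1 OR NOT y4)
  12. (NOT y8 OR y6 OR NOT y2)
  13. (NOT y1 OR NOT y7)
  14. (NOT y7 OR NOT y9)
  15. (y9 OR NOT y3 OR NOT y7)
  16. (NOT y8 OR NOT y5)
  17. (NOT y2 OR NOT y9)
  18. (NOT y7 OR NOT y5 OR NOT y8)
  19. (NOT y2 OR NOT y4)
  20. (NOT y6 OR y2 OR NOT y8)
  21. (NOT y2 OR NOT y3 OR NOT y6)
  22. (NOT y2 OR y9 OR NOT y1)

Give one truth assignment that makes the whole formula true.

y1 = 1  y2 = 0  y3 = 0  y4 = 1  y5 = 1  y6 = 1  y7 = 0  y8 = 0  y9 = 1

Check each clause:
  1. (NOT y7 OR NOT y5) — NOT y7 is true.
  2. (y1) — y1 is true.
  3. (NOT y9 OR y5) — y5 is true.
  4. (NOT y2 OR NOT y6 OR NOT y7) — NOT y7 is true.
  5. (NOT y5 OR y4) — y4 is true.
  6. (NOT y6 OR NOT y3) — NOT y3 is true.
  7. (NOT y3) — NOT y3 is true.
  8. (y2 OR NOT y3) — NOT y3 is true.
  9. (y9) — y9 is true.
  10. (NOT y7 OR y2 OR NOT y6) — NOT y7 is true.
  11. (NOT y4 OR y6 OR NOT y1) — y6 is true.
  12. (y6 OR NOT y2 OR NOT y8) — NOT y8 is true.
  13. (NOT y1 OR NOT y7) — NOT y7 is true.
  14. (NOT y7 OR NOT y9) — NOT y7 is true.
  15. (NOT y3 OR y9 OR NOT y7) — y9 is true.
  16. (NOT y5 OR NOT y8) — NOT y8 is true.
  17. (NOT y2 OR NOT y9) — NOT y2 is true.
  18. (NOT y5 OR NOT y7 OR NOT y8) — NOT y8 is true.
  19. (NOT y4 OR NOT y2) — NOT y2 is true.
  20. (NOT y8 OR NOT y6 OR y2) — NOT y8 is true.
  21. (NOT y6 OR NOT y3 OR NOT y2) — NOT y3 is true.
  22. (NOT y1 OR NOT y2 OR y9) — y9 is true.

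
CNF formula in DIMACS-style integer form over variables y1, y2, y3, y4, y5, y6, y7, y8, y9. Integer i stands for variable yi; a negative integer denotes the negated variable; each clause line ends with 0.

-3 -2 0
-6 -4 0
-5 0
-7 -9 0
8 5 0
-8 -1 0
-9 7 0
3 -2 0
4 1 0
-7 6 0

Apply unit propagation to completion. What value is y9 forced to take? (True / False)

False

Unit clause (¬y5) sets y5 = False.
In (y5 ∨ y8), y5 is now false; y8 must hold, so y8 = True.
From (¬y1 ∨ ¬y8) and y8 = True: y1 = False.
From (y1 ∨ y4) and y1 = False: y4 = True.
(¬y6 ∨ ¬y4): since y4 = True, the clause reduces to (¬y6). y6 = False.
(y6 ∨ ¬y7): since y6 = False, the clause reduces to (¬y7). y7 = False.
(y7 ∨ ¬y9): since y7 = False, the clause reduces to (¬y9). y9 = False.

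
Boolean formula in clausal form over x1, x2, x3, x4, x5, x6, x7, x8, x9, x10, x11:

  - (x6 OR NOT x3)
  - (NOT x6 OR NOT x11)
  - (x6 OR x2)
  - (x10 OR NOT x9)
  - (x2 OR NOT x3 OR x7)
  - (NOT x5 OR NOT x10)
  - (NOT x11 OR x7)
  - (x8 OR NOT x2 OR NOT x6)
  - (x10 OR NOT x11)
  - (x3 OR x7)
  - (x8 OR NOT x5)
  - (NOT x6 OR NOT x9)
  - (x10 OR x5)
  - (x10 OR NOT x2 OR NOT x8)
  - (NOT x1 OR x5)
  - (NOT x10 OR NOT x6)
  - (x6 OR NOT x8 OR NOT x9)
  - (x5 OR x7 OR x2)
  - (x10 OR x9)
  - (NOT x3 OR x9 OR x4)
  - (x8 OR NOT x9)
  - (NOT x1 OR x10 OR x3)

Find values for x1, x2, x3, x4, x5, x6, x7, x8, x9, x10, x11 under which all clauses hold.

x1 = F, x2 = T, x3 = F, x4 = F, x5 = F, x6 = F, x7 = T, x8 = T, x9 = F, x10 = T, x11 = F

x1 occurs only negated in the remaining clauses — set x1 = False.
x7 occurs only positively in the remaining clauses — set x7 = True.
Try x2 = True.
Try x3 = False.
Try x5 = False.
  then x10 is forced to True.
  then x6 is forced to False.
The remaining clauses are satisfied by x4 = False, x8 = True, x9 = False, x11 = False.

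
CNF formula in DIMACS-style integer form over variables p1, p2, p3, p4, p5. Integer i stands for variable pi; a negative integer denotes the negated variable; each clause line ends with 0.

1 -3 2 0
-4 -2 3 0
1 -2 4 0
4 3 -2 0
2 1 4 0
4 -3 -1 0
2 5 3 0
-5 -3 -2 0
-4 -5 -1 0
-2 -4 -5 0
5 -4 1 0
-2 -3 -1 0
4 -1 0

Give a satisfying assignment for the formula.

p1=False  p2=False  p3=False  p4=True  p5=True

Branch on p1: take p1 = False.
For the remaining variables, p2 = False, p3 = False, p4 = True, p5 = True works.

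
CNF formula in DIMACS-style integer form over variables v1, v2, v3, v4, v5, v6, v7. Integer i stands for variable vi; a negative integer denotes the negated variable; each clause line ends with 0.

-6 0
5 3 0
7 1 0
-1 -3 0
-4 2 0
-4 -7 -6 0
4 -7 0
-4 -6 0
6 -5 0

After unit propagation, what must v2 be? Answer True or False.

True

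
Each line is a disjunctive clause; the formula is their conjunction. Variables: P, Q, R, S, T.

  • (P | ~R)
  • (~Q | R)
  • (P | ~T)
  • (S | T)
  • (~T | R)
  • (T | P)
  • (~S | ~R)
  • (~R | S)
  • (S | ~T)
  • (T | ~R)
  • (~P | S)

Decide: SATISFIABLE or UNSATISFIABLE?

SATISFIABLE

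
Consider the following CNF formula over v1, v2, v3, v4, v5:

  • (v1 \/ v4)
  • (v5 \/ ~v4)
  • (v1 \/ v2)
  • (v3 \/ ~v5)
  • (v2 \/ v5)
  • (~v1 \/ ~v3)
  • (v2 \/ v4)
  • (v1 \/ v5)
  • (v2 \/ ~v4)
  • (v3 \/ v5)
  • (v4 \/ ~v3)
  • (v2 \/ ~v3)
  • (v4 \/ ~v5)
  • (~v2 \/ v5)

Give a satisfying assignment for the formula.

v1 = False, v2 = True, v3 = True, v4 = True, v5 = True

Try v1 = False.
  then v4 is forced to True.
  then v5 is forced to True.
  then v2 is forced to True.
  then v3 is forced to True.
Every clause has at least one true literal under this assignment.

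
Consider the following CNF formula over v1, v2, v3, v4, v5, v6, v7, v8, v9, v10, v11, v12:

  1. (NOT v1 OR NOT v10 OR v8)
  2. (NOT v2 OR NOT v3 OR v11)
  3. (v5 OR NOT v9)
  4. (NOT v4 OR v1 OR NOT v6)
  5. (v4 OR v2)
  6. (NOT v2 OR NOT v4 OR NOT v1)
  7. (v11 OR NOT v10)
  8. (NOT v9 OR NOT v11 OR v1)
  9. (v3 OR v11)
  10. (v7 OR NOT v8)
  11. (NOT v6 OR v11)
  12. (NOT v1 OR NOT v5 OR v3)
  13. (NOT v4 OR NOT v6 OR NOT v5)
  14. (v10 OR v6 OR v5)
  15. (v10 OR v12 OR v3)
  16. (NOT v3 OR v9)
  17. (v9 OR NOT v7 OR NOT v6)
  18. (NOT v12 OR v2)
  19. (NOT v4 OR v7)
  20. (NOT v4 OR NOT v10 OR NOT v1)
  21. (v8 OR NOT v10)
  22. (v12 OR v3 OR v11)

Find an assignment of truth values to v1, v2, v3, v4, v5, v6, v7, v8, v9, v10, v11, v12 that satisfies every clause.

Branch on v1: take v1 = True.
Try v2 = False.
  then v4 is forced to True.
  then v12 is forced to False.
  then v7 is forced to True.
  then v10 is forced to False.
  then v3 is forced to True.
  then v9 is forced to True.
  then v5 is forced to True.
  then v6 is forced to False.
v8, v11 are now unconstrained; take v8 = False, v11 = True.
Every clause has at least one true literal under this assignment.

v1=1, v2=0, v3=1, v4=1, v5=1, v6=0, v7=1, v8=0, v9=1, v10=0, v11=1, v12=0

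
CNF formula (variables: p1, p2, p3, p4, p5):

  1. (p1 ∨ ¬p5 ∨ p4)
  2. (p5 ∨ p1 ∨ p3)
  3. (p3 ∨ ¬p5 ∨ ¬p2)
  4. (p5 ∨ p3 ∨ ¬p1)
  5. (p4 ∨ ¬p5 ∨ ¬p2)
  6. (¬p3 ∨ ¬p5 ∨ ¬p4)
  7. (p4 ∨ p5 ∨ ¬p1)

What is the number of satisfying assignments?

10

Split on p5, then p1.
  p5=1, p1=1: remaining (p2,p3,p4) ∈ {(0,0,0); (0,0,1); (0,1,0)} — 3.
  p5=1, p1=0: remaining (p2,p3,p4) ∈ {(0,0,1)} — 1.
  p5=0, p1=1: remaining (p2,p3,p4) ∈ {(0,1,1); (1,1,1)} — 2.
  p5=0, p1=0: remaining (p2,p3,p4) ∈ {(0,1,0); (0,1,1); (1,1,0); (1,1,1)} — 4.
Total: 3 + 1 + 2 + 4 = 10.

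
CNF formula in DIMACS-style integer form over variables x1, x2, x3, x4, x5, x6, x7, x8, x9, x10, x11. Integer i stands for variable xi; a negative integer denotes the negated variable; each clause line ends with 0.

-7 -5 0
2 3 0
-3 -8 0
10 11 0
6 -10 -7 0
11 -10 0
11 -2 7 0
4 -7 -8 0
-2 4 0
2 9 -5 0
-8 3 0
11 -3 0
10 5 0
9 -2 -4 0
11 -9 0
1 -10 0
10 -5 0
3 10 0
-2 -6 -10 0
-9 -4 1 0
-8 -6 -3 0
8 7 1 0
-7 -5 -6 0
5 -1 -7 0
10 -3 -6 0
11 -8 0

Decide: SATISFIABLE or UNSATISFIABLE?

SATISFIABLE

Pure literal: x11 appears only positively; assign x11 = True.
Try x1 = True.
Branch on x2: take x2 = True.
  then x4 is forced to True.
  then x9 is forced to True.
For the remaining variables, x3 = False, x5 = True, x6 = False, x7 = False, x8 = False, x10 = True works.
So x1 = True, x2 = True, x3 = False, x4 = True, x5 = True, x6 = False, x7 = False, x8 = False, x9 = True, x10 = True, x11 = True is a satisfying assignment.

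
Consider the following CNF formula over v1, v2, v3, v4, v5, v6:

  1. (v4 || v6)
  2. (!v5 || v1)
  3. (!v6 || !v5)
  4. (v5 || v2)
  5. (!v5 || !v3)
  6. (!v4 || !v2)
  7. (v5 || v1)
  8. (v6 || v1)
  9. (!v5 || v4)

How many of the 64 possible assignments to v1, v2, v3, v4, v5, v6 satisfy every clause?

The models are:
  v1=1 v2=0 v3=0 v4=1 v5=1 v6=0
  v1=1 v2=1 v3=0 v4=0 v5=0 v6=1
  v1=1 v2=1 v3=1 v4=0 v5=0 v6=1
That's 3 in total.

3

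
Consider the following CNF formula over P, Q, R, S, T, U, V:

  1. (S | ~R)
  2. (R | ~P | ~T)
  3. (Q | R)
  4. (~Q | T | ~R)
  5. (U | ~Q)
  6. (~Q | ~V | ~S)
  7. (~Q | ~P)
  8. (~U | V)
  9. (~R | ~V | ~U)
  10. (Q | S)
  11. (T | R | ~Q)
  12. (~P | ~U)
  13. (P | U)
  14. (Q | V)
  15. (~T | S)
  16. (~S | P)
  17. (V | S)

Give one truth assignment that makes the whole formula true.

P=T  Q=F  R=T  S=T  T=T  U=F  V=T

Check each clause:
  1. (S | ~R) — S is true.
  2. (~P | ~T | R) — R is true.
  3. (R | Q) — R is true.
  4. (~R | ~Q | T) — T is true.
  5. (~Q | U) — ~Q is true.
  6. (~V | ~Q | ~S) — ~Q is true.
  7. (~P | ~Q) — ~Q is true.
  8. (V | ~U) — ~U is true.
  9. (~V | ~R | ~U) — ~U is true.
  10. (Q | S) — S is true.
  11. (T | R | ~Q) — R is true.
  12. (~U | ~P) — ~U is true.
  13. (U | P) — P is true.
  14. (V | Q) — V is true.
  15. (~T | S) — S is true.
  16. (P | ~S) — P is true.
  17. (S | V) — S is true.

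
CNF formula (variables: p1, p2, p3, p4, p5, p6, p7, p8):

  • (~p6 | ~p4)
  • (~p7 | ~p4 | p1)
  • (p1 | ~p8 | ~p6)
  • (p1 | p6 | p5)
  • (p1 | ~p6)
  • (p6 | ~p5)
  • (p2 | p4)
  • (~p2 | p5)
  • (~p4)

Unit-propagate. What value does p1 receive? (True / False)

(~p4) is a unit clause: p4 = False.
(p4 | p2) with p4 = False leaves only p2, so p2 = True.
In (p5 | ~p2), ~p2 is now false; p5 must hold, so p5 = True.
(~p5 | p6): since p5 = True, the clause reduces to (p6). p6 = True.
In (p1 | ~p6), ~p6 is now false; p1 must hold, so p1 = True.

True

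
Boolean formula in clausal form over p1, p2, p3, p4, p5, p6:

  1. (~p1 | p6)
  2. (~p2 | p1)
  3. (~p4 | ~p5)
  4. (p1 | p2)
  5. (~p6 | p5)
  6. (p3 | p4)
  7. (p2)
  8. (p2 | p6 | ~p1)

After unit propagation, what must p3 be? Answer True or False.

True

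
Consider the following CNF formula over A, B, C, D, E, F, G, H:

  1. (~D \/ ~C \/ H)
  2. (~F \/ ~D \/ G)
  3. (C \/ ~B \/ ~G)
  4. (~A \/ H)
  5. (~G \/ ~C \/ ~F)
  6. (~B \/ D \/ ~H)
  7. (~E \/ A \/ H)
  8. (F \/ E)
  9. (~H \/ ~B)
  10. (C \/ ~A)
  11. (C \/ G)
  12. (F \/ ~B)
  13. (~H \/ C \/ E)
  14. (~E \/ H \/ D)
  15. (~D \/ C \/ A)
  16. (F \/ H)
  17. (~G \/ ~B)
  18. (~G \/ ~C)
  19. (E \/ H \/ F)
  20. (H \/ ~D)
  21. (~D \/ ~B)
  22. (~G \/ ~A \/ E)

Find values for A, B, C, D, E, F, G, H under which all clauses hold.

A = 1, B = 0, C = 1, D = 0, E = 1, F = 0, G = 0, H = 1

Pure literal: B appears only negated; assign B = False.
Set A = True and propagate.
  then H is forced to True.
  then C is forced to True.
  then G is forced to False.
Try D = False.
Set E = True and propagate.
F is now unconstrained; take F = False.
Every clause has at least one true literal under this assignment.
Check each clause:
  1. (~D \/ H \/ ~C) — H is true.
  2. (~D \/ ~F \/ G) — ~F is true.
  3. (C \/ ~B \/ ~G) — ~G is true.
  4. (~A \/ H) — H is true.
  5. (~G \/ ~C \/ ~F) — ~G is true.
  6. (~B \/ D \/ ~H) — ~B is true.
  7. (H \/ A \/ ~E) — H is true.
  8. (E \/ F) — E is true.
  9. (~B \/ ~H) — ~B is true.
  10. (~A \/ C) — C is true.
  11. (C \/ G) — C is true.
  12. (F \/ ~B) — ~B is true.
  13. (~H \/ C \/ E) — C is true.
  14. (H \/ ~E \/ D) — H is true.
  15. (A \/ ~D \/ C) — A is true.
  16. (H \/ F) — H is true.
  17. (~G \/ ~B) — ~G is true.
  18. (~G \/ ~C) — ~G is true.
  19. (F \/ H \/ E) — H is true.
  20. (~D \/ H) — H is true.
  21. (~D \/ ~B) — ~D is true.
  22. (E \/ ~A \/ ~G) — ~G is true.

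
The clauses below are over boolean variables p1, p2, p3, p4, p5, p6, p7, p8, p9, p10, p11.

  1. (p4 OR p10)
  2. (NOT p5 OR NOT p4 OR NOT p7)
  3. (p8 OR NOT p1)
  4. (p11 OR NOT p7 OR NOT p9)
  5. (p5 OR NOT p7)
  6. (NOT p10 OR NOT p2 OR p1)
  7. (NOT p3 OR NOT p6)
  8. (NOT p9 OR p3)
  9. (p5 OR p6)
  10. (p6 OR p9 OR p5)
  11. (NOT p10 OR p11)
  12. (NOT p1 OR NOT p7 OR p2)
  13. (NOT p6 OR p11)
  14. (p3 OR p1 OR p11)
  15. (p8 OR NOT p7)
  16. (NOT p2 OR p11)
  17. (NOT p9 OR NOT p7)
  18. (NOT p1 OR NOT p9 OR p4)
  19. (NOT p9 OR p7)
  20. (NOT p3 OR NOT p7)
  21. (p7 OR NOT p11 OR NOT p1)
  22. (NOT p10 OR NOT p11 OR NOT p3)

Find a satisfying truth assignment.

p8 occurs only positively in the remaining clauses — set p8 = True.
Set p1 = False and propagate.
Set p2 = False and propagate.
The remaining clauses are satisfied by p3 = True, p4 = True, p5 = True, p6 = False, p7 = False, p9 = False, p10 = False, p11 = False.
Check each clause:
  1. (p10 OR p4) — p4 is true.
  2. (NOT p7 OR NOT p5 OR NOT p4) — NOT p7 is true.
  3. (p8 OR NOT p1) — p8 is true.
  4. (p11 OR NOT p9 OR NOT p7) — NOT p7 is true.
  5. (NOT p7 OR p5) — NOT p7 is true.
  6. (NOT p10 OR NOT p2 OR p1) — NOT p2 is true.
  7. (NOT p3 OR NOT p6) — NOT p6 is true.
  8. (NOT p9 OR p3) — p3 is true.
  9. (p5 OR p6) — p5 is true.
  10. (p9 OR p6 OR p5) — p5 is true.
  11. (p11 OR NOT p10) — NOT p10 is true.
  12. (p2 OR NOT p1 OR NOT p7) — NOT p7 is true.
  13. (p11 OR NOT p6) — NOT p6 is true.
  14. (p1 OR p3 OR p11) — p3 is true.
  15. (p8 OR NOT p7) — p8 is true.
  16. (p11 OR NOT p2) — NOT p2 is true.
  17. (NOT p7 OR NOT p9) — NOT p7 is true.
  18. (NOT p9 OR NOT p1 OR p4) — p4 is true.
  19. (NOT p9 OR p7) — NOT p9 is true.
  20. (NOT p7 OR NOT p3) — NOT p7 is true.
  21. (NOT p11 OR p7 OR NOT p1) — NOT p11 is true.
  22. (NOT p3 OR NOT p10 OR NOT p11) — NOT p11 is true.

p1 = False, p2 = False, p3 = True, p4 = True, p5 = True, p6 = False, p7 = False, p8 = True, p9 = False, p10 = False, p11 = False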